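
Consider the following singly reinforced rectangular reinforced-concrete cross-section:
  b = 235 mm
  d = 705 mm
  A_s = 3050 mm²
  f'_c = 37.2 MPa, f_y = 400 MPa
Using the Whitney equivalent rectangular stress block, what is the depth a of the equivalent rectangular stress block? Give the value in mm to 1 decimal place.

T = A_s f_y = 3050 × 400 = 1220000 N = 1220 kN.
Setting C = 0.85 f'_c a b equal to T: a = 1220000/(0.85 × 37.2 × 235) = 164.2 mm.

a ≈ 164.2 mm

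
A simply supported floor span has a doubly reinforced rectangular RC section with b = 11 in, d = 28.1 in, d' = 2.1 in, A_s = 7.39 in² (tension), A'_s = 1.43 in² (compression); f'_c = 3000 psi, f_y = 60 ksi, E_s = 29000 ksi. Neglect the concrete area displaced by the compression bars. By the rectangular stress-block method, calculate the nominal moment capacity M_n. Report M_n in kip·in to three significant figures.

Assume both steels yield.
a = (A_s − A'_s) f_y/(0.85 f'_c b) = (7.39 − 1.43) × 60/(0.85 × 3 × 11) = 12.749 in.
c = a/β₁ = 12.749/0.85 = 14.999 in; ε'_s = 0.003(c − d')/c = 0.0026 ≥ ε_y = 0.0021, so the compression steel yields.
M_n = (A_s − A'_s) f_y (d − a/2) + A'_s f_y (d − d') = 357.6 × (28.1 − 6.3745) + 85.8 × (28.1 − 2.1) = 7769.0 + 2230.8 = 9999.8 kip·in.

M_n ≈ 10000 kip·in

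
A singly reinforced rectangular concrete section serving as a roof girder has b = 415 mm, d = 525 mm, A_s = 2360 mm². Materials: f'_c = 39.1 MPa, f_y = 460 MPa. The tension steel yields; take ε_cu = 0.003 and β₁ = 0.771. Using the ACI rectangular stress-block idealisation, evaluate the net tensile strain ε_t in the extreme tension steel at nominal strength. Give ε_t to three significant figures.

a = A_s f_y/(0.85 f'_c b) = 78.71 mm.
β₁ = 0.771, so c = a/β₁ = 78.71/0.771 = 102.09 mm.
From the linear strain diagram with ε_cu = 0.003: ε_t = 0.003 (d − c)/c = 0.003 × (525 − 102.09)/102.09 = 0.0124.
Since ε_t ≥ 0.005, the section is tension-controlled.

ε_t ≈ 0.0124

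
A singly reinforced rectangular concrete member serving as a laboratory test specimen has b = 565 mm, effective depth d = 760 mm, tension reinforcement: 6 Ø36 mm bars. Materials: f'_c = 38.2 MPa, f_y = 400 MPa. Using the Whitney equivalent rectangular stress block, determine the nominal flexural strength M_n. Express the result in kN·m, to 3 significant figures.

A_s = 6 × 1018 = 6108 mm².
T = A_s f_y = 6108 × 400 = 2443200 N = 2443.2 kN.
From C = T: a = T/(0.85 f'_c b) = 2443200/(0.85 × 38.2 × 565) = 133.18 mm.
M_n = T(d − a/2) = 2443.2 kN × (760 − 66.59) mm = 1694.14 kN·m.

M_n ≈ 1690 kN·m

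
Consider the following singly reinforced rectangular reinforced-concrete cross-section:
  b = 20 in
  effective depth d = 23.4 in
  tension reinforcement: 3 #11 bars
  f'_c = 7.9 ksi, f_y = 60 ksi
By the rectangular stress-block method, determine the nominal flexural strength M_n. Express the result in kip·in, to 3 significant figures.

A_s = 3 × 1.56 = 4.68 in².
T = A_s f_y = 4.68 × 60 = 280.8 kips.
a = T/(0.85 f'_c b) = 280.8/(0.85 × 7.9 × 20) = 2.091 in.
M_n = T(d − a/2) = 280.8 × (23.4 − 1.0455) = 6277.1 kip·in.

M_n ≈ 6280 kip·in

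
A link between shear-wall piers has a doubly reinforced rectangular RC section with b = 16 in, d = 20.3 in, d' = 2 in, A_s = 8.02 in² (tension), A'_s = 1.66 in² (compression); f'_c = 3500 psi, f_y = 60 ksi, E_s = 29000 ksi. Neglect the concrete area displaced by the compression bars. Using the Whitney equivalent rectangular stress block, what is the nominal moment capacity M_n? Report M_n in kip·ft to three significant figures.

M_n ≈ 670 kip·ft

Assume both steels yield.
a = (A_s − A'_s) f_y/(0.85 f'_c b) = (8.02 − 1.66) × 60/(0.85 × 3.5 × 16) = 8.017 in.
c = a/β₁ = 8.017/0.85 = 9.432 in; ε'_s = 0.003(c − d')/c = 0.0024 ≥ ε_y = 0.0021, so the compression steel yields.
M_n = (A_s − A'_s) f_y (d − a/2) + A'_s f_y (d − d') = 381.6 × (20.3 − 4.0085) + 99.6 × (20.3 − 2) = 6216.8 + 1822.7 = 8039.5 kip·in = 8039.5/12 = 669.96 kip·ft.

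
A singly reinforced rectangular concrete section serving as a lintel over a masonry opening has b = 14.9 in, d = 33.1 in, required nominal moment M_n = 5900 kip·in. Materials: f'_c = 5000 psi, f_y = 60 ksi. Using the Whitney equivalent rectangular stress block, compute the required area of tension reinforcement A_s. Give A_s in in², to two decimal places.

From M_n = 0.85 f'_c a b (d − a/2):
a = d − √(d² − 2M_n/(0.85 f'_c b)) = 33.1 − √(33.1² − 2 × 5900/(0.85 × 5 × 14.9)) = 2.946 in.
A_s = 0.85 f'_c a b / f_y = 0.85 × 5 × 2.946 × 14.9 / 60 = 3.109 in².

A_s ≈ 3.11 in²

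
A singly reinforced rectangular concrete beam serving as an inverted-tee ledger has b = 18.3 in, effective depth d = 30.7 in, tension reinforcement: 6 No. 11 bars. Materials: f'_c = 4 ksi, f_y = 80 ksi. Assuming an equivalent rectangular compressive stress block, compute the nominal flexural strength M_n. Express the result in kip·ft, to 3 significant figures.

M_n ≈ 1540 kip·ft

A_s = 6 × 1.56 = 9.36 in².
T = A_s f_y = 9.36 × 80 = 748.8 kips.
a = T/(0.85 f'_c b) = 748.8/(0.85 × 4 × 18.3) = 12.035 in.
M_n = T(d − a/2) = 748.8 × (30.7 − 6.0175) = 18482.3 kip·in = 18482.3/12 = 1540.19 kip·ft.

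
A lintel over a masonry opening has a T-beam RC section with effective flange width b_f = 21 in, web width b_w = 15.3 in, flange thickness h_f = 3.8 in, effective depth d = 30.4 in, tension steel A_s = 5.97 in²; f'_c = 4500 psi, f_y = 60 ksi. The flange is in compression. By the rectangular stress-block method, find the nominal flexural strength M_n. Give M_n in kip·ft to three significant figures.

Tension: T = A_s f_y = 5.97 × 60 = 358.2 kips.
Try a within the flange: a = T/(0.85 f'_c b_f) = 358.2/(0.85 × 4.5 × 21) = 4.459 in.
a = 4.459 > h_f = 3.8 in: the block extends into the web. Split into flange-overhang and web parts.
C_f = 0.85 f'_c (b_f − b_w) h_f = 0.85 × 4.5 × (21 − 15.3) × 3.8 = 82.8 kips.
Remaining web compression depth: a_w = (T − C_f)/(0.85 f'_c b_w) = (358.2 − 82.8)/(0.85 × 4.5 × 15.3) = 4.706 in.
M_n = C_f(d − h_f/2) + (T − C_f)(d − a_w/2) = 82.8 × (30.4 − 1.9) + 275.4 × (30.4 − 2.353) = 2359.8 + 7724.1 = 10083.9 kip·in.
M_n = 10083.9/12 = 840.33 kip·ft.

M_n ≈ 840 kip·ft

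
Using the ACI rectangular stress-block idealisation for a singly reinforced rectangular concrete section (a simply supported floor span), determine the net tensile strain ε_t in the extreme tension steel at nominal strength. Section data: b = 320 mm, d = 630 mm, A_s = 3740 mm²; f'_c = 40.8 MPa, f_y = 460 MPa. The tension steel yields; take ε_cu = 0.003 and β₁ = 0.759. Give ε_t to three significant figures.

a = A_s f_y/(0.85 f'_c b) = 155.02 mm.
β₁ = 0.759, so c = a/β₁ = 155.02/0.759 = 204.24 mm.
From the linear strain diagram with ε_cu = 0.003: ε_t = 0.003 (d − c)/c = 0.003 × (630 − 204.24)/204.24 = 0.00625.
Since ε_t ≥ 0.005, the section is tension-controlled.

ε_t ≈ 0.00625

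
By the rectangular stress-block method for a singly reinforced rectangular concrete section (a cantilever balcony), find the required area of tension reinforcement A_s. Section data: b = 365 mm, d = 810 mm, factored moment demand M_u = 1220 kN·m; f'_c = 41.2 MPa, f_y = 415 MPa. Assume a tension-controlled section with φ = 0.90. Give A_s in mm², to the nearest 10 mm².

M_n = M_u/φ = 1220/0.90 = 1355.56 kN·m.
With M_n = 0.85 f'_c a b (d − a/2), solve the quadratic for a:
a = d − √(d² − 2M_n/(0.85 f'_c b)) = 810 − √(810² − 2 × 1355.56×10⁶/(0.85 × 41.2 × 365)) = 143.67 mm.
A_s = 0.85 f'_c a b / f_y = 0.85 × 41.2 × 143.67 × 365 / 415 = 4425.1 mm².

A_s ≈ 4430 mm²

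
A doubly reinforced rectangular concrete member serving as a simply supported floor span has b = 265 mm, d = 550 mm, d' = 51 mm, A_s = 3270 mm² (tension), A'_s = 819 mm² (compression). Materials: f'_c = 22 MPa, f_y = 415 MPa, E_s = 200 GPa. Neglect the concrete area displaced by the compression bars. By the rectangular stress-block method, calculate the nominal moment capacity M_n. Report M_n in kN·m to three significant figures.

Assume both tension and compression steel yield.
Net tension couple steel: A_s − A'_s = 2451 mm².
a = (A_s − A'_s) f_y / (0.85 f'_c b) = 1017165/(0.85 × 22 × 265) = 205.26 mm.
c = a/β₁ = 205.26/0.85 = 241.48 mm; ε'_s = 0.003(c − d')/c = 0.0024 ≥ f_y/E_s = 0.0021, so compression steel does yield.
M_n = (A_s − A'_s) f_y (d − a/2) + A'_s f_y (d − d') = [1017165 × (550 − 102.63) + 339885 × (550 − 51)] × 10⁻⁶ = 455.05 + 169.60 = 624.65 kN·m.

M_n ≈ 625 kN·m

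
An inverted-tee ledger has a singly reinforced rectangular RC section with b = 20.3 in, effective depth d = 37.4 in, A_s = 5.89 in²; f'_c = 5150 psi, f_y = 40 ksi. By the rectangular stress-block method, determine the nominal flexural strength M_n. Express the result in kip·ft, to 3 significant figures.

T = A_s f_y = 5.89 × 40 = 235.6 kips.
a = T/(0.85 f'_c b) = 235.6/(0.85 × 5.15 × 20.3) = 2.651 in.
M_n = T(d − a/2) = 235.6 × (37.4 − 1.3255) = 8499.2 kip·in = 8499.2/12 = 708.27 kip·ft.

M_n ≈ 708 kip·ft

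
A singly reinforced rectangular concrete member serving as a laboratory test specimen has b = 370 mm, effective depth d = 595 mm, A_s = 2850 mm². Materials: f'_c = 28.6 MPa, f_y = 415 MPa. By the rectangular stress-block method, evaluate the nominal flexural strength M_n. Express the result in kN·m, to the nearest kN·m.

M_n ≈ 626 kN·m

T = A_s f_y = 2850 × 415 = 1182750 N = 1182.75 kN.
From C = T: a = T/(0.85 f'_c b) = 1182750/(0.85 × 28.6 × 370) = 131.49 mm.
M_n = T(d − a/2) = 1182.75 kN × (595 − 65.745) mm = 625.98 kN·m.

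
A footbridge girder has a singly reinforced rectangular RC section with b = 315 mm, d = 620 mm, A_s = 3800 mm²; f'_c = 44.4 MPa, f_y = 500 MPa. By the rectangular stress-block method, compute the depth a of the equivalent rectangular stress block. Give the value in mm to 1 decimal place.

a ≈ 159.8 mm

T = A_s f_y = 3800 × 500 = 1900000 N = 1900 kN.
Setting C = 0.85 f'_c a b equal to T: a = 1900000/(0.85 × 44.4 × 315) = 159.8 mm.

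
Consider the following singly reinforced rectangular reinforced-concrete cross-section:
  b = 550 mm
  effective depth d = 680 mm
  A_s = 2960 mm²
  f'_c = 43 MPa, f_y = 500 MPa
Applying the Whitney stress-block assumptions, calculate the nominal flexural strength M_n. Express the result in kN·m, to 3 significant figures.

M_n ≈ 952 kN·m

T = A_s f_y = 2960 × 500 = 1480000 N = 1480 kN.
From C = T: a = T/(0.85 f'_c b) = 1480000/(0.85 × 43 × 550) = 73.62 mm.
M_n = T(d − a/2) = 1480 kN × (680 − 36.81) mm = 951.92 kN·m.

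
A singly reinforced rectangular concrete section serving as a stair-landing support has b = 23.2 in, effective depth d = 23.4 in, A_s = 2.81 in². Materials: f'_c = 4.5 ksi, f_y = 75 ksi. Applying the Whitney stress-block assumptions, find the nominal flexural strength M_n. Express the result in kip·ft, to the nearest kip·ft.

T = A_s f_y = 2.81 × 75 = 210.75 kips.
a = T/(0.85 f'_c b) = 210.75/(0.85 × 4.5 × 23.2) = 2.375 in.
M_n = T(d − a/2) = 210.75 × (23.4 − 1.1875) = 4681.3 kip·in = 4681.3/12 = 390.11 kip·ft.

M_n ≈ 390 kip·ft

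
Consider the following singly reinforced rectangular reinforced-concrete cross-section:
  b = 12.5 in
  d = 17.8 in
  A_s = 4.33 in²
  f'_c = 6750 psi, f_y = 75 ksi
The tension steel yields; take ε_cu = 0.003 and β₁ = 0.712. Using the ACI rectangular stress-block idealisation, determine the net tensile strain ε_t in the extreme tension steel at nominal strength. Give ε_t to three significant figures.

ε_t ≈ 0.00540

a = A_s f_y/(0.85 f'_c b) = 4.528 in.
β₁ = 0.712, so c = a/β₁ = 4.528/0.712 = 6.360 in.
From the linear strain diagram with ε_cu = 0.003: ε_t = 0.003 (d − c)/c = 0.003 × (17.8 − 6.360)/6.360 = 0.00540.
Since ε_t ≥ 0.005, the section is tension-controlled.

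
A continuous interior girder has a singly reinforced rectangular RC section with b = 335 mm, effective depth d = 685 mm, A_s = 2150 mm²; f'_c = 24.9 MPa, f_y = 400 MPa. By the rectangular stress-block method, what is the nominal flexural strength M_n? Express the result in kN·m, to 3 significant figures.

T = A_s f_y = 2150 × 400 = 860000 N = 860 kN.
From C = T: a = T/(0.85 f'_c b) = 860000/(0.85 × 24.9 × 335) = 121.29 mm.
M_n = T(d − a/2) = 860 kN × (685 − 60.645) mm = 536.95 kN·m.

M_n ≈ 537 kN·m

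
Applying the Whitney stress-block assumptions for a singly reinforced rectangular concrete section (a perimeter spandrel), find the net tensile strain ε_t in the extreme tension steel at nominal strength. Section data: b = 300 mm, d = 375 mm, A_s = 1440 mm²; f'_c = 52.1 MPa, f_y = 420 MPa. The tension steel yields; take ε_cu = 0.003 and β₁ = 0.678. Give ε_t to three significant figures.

ε_t ≈ 0.0138

a = A_s f_y/(0.85 f'_c b) = 45.52 mm.
β₁ = 0.678, so c = a/β₁ = 45.52/0.678 = 67.14 mm.
From the linear strain diagram with ε_cu = 0.003: ε_t = 0.003 (d − c)/c = 0.003 × (375 − 67.14)/67.14 = 0.0138.
Since ε_t ≥ 0.005, the section is tension-controlled.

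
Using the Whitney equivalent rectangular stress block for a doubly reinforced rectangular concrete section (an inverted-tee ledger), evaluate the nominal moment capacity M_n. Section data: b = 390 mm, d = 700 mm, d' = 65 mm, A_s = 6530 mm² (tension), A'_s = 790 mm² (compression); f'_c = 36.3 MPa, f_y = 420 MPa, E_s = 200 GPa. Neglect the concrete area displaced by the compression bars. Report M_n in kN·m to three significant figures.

Assume both tension and compression steel yield.
Net tension couple steel: A_s − A'_s = 5740 mm².
a = (A_s − A'_s) f_y / (0.85 f'_c b) = 2410800/(0.85 × 36.3 × 390) = 200.34 mm.
c = a/β₁ = 200.34/0.791 = 253.27 mm; ε'_s = 0.003(c − d')/c = 0.0022 ≥ f_y/E_s = 0.0021, so compression steel does yield.
M_n = (A_s − A'_s) f_y (d − a/2) + A'_s f_y (d − d') = [2410800 × (700 − 100.17) + 331800 × (700 − 65)] × 10⁻⁶ = 1446.07 + 210.69 = 1656.76 kN·m.

M_n ≈ 1660 kN·m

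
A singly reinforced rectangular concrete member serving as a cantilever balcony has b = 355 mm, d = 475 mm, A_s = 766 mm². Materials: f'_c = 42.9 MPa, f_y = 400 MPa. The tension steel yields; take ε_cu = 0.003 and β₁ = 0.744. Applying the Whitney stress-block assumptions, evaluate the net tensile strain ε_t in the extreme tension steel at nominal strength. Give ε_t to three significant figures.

ε_t ≈ 0.0418

a = A_s f_y/(0.85 f'_c b) = 23.67 mm.
β₁ = 0.744, so c = a/β₁ = 23.67/0.744 = 31.81 mm.
From the linear strain diagram with ε_cu = 0.003: ε_t = 0.003 (d − c)/c = 0.003 × (475 − 31.81)/31.81 = 0.0418.
Since ε_t ≥ 0.005, the section is tension-controlled.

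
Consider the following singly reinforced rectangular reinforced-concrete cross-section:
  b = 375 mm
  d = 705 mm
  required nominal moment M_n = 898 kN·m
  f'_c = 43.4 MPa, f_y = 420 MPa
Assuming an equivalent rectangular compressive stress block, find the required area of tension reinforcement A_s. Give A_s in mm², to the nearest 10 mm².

With M_n = 0.85 f'_c a b (d − a/2), solve the quadratic for a:
a = d − √(d² − 2M_n/(0.85 f'_c b)) = 705 − √(705² − 2 × 898×10⁶/(0.85 × 43.4 × 375)) = 99.03 mm.
A_s = 0.85 f'_c a b / f_y = 0.85 × 43.4 × 99.03 × 375 / 420 = 3261.8 mm².

A_s ≈ 3260 mm²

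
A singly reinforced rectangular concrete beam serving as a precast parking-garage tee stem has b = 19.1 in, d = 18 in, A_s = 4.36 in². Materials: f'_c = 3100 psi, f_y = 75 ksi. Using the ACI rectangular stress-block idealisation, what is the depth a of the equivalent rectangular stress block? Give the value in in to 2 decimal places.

a ≈ 6.50 in

T = A_s f_y = 4.36 × 75 = 327 kips.
a = T/(0.85 f'_c b) = 327/(0.85 × 3.1 × 19.1) = 6.50 in.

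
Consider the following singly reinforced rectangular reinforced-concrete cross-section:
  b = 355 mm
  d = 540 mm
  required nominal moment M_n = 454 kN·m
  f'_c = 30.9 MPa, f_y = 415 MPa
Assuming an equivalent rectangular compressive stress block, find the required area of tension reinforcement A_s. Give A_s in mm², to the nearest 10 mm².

With M_n = 0.85 f'_c a b (d − a/2), solve the quadratic for a:
a = d − √(d² − 2M_n/(0.85 f'_c b)) = 540 − √(540² − 2 × 454×10⁶/(0.85 × 30.9 × 355)) = 99.30 mm.
A_s = 0.85 f'_c a b / f_y = 0.85 × 30.9 × 99.30 × 355 / 415 = 2231.0 mm².

A_s ≈ 2230 mm²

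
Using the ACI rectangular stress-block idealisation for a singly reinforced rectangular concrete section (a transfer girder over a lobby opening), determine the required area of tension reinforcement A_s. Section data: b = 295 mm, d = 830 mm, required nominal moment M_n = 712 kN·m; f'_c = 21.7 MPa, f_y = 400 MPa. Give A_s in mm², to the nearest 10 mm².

With M_n = 0.85 f'_c a b (d − a/2), solve the quadratic for a:
a = d − √(d² − 2M_n/(0.85 f'_c b)) = 830 − √(830² − 2 × 712×10⁶/(0.85 × 21.7 × 295)) = 176.40 mm.
A_s = 0.85 f'_c a b / f_y = 0.85 × 21.7 × 176.40 × 295 / 400 = 2399.6 mm².

A_s ≈ 2400 mm²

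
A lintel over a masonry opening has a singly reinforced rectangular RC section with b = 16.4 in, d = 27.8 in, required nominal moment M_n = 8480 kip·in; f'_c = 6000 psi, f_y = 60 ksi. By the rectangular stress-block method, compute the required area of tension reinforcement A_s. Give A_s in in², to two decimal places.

A_s ≈ 5.47 in²

From M_n = 0.85 f'_c a b (d − a/2):
a = d − √(d² − 2M_n/(0.85 f'_c b)) = 27.8 − √(27.8² − 2 × 8480/(0.85 × 6 × 16.4)) = 3.924 in.
A_s = 0.85 f'_c a b / f_y = 0.85 × 6 × 3.924 × 16.4 / 60 = 5.470 in².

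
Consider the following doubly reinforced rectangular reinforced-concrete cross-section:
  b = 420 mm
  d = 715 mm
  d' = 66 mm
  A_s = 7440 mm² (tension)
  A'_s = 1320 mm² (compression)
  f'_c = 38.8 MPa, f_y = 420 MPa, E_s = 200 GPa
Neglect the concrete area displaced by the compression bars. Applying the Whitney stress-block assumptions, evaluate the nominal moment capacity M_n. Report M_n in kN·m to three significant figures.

Assume both tension and compression steel yield.
Net tension couple steel: A_s − A'_s = 6120 mm².
a = (A_s − A'_s) f_y / (0.85 f'_c b) = 2570400/(0.85 × 38.8 × 420) = 185.57 mm.
c = a/β₁ = 185.57/0.773 = 240.06 mm; ε'_s = 0.003(c − d')/c = 0.0022 ≥ f_y/E_s = 0.0021, so compression steel does yield.
M_n = (A_s − A'_s) f_y (d − a/2) + A'_s f_y (d − d') = [2570400 × (715 − 92.785) + 554400 × (715 − 66)] × 10⁻⁶ = 1599.34 + 359.81 = 1959.15 kN·m.

M_n ≈ 1960 kN·m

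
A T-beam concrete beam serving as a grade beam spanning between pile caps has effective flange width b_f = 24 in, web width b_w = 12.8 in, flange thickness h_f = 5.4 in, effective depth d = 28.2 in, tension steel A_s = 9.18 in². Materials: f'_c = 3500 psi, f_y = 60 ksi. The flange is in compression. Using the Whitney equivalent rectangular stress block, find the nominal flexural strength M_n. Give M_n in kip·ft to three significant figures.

Tension: T = A_s f_y = 9.18 × 60 = 550.8 kips.
Try a within the flange: a = T/(0.85 f'_c b_f) = 550.8/(0.85 × 3.5 × 24) = 7.714 in.
a = 7.714 > h_f = 5.4 in: the block extends into the web. Split into flange-overhang and web parts.
C_f = 0.85 f'_c (b_f − b_w) h_f = 0.85 × 3.5 × (24 − 12.8) × 5.4 = 179.9 kips.
Remaining web compression depth: a_w = (T − C_f)/(0.85 f'_c b_w) = (550.8 − 179.9)/(0.85 × 3.5 × 12.8) = 9.740 in.
M_n = C_f(d − h_f/2) + (T − C_f)(d − a_w/2) = 179.9 × (28.2 − 2.7) + 370.9 × (28.2 − 4.87) = 4587.5 + 8653.1 = 13240.6 kip·in.
M_n = 13240.6/12 = 1103.38 kip·ft.

M_n ≈ 1100 kip·ft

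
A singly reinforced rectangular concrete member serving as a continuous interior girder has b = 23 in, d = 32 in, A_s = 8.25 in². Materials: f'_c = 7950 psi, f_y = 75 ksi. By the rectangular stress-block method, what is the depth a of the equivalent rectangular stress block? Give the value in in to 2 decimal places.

a ≈ 3.98 in

T = A_s f_y = 8.25 × 75 = 618.75 kips.
a = T/(0.85 f'_c b) = 618.75/(0.85 × 7.95 × 23) = 3.98 in.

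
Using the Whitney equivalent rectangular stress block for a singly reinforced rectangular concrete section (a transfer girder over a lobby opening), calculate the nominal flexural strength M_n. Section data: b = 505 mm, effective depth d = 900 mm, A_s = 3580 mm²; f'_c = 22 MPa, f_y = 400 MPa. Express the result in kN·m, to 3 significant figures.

M_n ≈ 1180 kN·m

T = A_s f_y = 3580 × 400 = 1432000 N = 1432 kN.
From C = T: a = T/(0.85 f'_c b) = 1432000/(0.85 × 22 × 505) = 151.64 mm.
M_n = T(d − a/2) = 1432 kN × (900 − 75.82) mm = 1180.23 kN·m.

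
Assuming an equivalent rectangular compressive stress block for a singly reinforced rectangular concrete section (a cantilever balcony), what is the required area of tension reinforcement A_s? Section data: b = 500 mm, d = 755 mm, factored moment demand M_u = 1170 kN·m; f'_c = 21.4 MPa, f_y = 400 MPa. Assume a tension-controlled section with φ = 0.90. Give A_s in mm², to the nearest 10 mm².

A_s ≈ 5050 mm²

M_n = M_u/φ = 1170/0.90 = 1300 kN·m.
With M_n = 0.85 f'_c a b (d − a/2), solve the quadratic for a:
a = d − √(d² − 2M_n/(0.85 f'_c b)) = 755 − √(755² − 2 × 1300×10⁶/(0.85 × 21.4 × 500)) = 221.94 mm.
A_s = 0.85 f'_c a b / f_y = 0.85 × 21.4 × 221.94 × 500 / 400 = 5046.4 mm².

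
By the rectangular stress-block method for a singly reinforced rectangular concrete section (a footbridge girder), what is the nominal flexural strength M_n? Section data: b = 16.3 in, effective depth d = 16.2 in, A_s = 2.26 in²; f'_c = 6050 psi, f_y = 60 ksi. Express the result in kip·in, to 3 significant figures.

M_n ≈ 2090 kip·in

T = A_s f_y = 2.26 × 60 = 135.6 kips.
a = T/(0.85 f'_c b) = 135.6/(0.85 × 6.05 × 16.3) = 1.618 in.
M_n = T(d − a/2) = 135.6 × (16.2 − 0.809) = 2087.0 kip·in.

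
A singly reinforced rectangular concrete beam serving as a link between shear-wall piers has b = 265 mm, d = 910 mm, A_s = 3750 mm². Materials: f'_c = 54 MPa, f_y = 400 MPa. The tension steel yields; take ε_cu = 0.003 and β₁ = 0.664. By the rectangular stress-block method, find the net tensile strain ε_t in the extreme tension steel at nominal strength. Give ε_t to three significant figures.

a = A_s f_y/(0.85 f'_c b) = 123.32 mm.
β₁ = 0.664, so c = a/β₁ = 123.32/0.664 = 185.72 mm.
From the linear strain diagram with ε_cu = 0.003: ε_t = 0.003 (d − c)/c = 0.003 × (910 − 185.72)/185.72 = 0.0117.
Since ε_t ≥ 0.005, the section is tension-controlled.

ε_t ≈ 0.0117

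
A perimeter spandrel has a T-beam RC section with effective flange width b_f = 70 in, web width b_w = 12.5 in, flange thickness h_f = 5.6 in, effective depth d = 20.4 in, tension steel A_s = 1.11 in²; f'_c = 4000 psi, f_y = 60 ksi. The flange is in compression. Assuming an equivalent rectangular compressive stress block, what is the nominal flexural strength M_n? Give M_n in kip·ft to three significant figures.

Tension: T = A_s f_y = 1.11 × 60 = 66.6 kips.
Try a within the flange: a = T/(0.85 f'_c b_f) = 66.6/(0.85 × 4 × 70) = 0.280 in.
Since a = 0.280 ≤ h_f = 5.6 in, the stress block lies entirely in the flange; analyse as a rectangular beam of width b_f.
M_n = T(d − a/2) = 66.6 × (20.4 − 0.14) = 1349.3 kip·in.
M_n = 1349.3/12 = 112.44 kip·ft.

M_n ≈ 112 kip·ft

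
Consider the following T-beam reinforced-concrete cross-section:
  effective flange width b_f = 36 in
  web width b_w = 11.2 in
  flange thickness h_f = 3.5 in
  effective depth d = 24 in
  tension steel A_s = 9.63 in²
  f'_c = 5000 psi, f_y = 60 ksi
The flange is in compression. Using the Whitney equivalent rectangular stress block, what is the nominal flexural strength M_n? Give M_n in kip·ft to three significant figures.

Tension: T = A_s f_y = 9.63 × 60 = 577.8 kips.
Try a within the flange: a = T/(0.85 f'_c b_f) = 577.8/(0.85 × 5 × 36) = 3.776 in.
a = 3.776 > h_f = 3.5 in: the block extends into the web. Split into flange-overhang and web parts.
C_f = 0.85 f'_c (b_f − b_w) h_f = 0.85 × 5 × (36 − 11.2) × 3.5 = 368.9 kips.
Remaining web compression depth: a_w = (T − C_f)/(0.85 f'_c b_w) = (577.8 − 368.9)/(0.85 × 5 × 11.2) = 4.389 in.
M_n = C_f(d − h_f/2) + (T − C_f)(d − a_w/2) = 368.9 × (24 − 1.75) + 208.9 × (24 − 2.1945) = 8208.0 + 4555.2 = 12763.2 kip·in.
M_n = 12763.2/12 = 1063.60 kip·ft.

M_n ≈ 1060 kip·ft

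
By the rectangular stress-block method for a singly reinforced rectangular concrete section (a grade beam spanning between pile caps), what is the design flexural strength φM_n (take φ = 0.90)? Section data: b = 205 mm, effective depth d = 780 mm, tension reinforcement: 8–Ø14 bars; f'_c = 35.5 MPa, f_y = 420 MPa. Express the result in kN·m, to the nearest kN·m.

φM_n ≈ 344 kN·m

A_s = 8 × 154 = 1232 mm².
T = A_s f_y = 1232 × 420 = 517440 N = 517.44 kN.
From C = T: a = T/(0.85 f'_c b) = 517440/(0.85 × 35.5 × 205) = 83.65 mm.
M_n = T(d − a/2) = 517.44 kN × (780 − 41.825) mm = 381.96 kN·m.
φM_n = 0.90 × 381.96 = 343.76 kN·m.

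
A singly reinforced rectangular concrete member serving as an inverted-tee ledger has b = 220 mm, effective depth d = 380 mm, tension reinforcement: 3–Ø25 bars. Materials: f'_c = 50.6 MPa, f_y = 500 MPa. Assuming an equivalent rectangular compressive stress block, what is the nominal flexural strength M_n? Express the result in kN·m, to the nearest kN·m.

M_n ≈ 251 kN·m

A_s = 3 × 491 = 1473 mm².
T = A_s f_y = 1473 × 500 = 736500 N = 736.5 kN.
From C = T: a = T/(0.85 f'_c b) = 736500/(0.85 × 50.6 × 220) = 77.84 mm.
M_n = T(d − a/2) = 736.5 kN × (380 − 38.92) mm = 251.21 kN·m.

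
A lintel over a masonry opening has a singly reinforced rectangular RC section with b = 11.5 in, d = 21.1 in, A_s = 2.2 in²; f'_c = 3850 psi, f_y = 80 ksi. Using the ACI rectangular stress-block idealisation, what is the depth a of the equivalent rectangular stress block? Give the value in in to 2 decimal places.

a ≈ 4.68 in

T = A_s f_y = 2.2 × 80 = 176 kips.
a = T/(0.85 f'_c b) = 176/(0.85 × 3.85 × 11.5) = 4.68 in.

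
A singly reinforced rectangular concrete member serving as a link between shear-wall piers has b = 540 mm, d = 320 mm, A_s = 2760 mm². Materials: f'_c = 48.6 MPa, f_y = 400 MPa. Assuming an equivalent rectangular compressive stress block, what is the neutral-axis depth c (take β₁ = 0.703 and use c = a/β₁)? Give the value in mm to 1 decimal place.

c ≈ 70.4 mm

T = A_s f_y = 2760 × 400 = 1104000 N = 1104 kN.
Setting C = 0.85 f'_c a b equal to T: a = 1104000/(0.85 × 48.6 × 540) = 49.490 mm.
With β₁ = 0.703, c = a/β₁ = 49.490/0.703 = 70.4 mm.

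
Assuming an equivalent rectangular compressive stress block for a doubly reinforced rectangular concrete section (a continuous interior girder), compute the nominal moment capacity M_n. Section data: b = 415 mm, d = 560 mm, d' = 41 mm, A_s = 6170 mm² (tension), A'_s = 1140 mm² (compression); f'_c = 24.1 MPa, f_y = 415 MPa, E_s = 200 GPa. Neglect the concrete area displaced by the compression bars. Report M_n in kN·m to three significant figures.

M_n ≈ 1160 kN·m

Assume both tension and compression steel yield.
Net tension couple steel: A_s − A'_s = 5030 mm².
a = (A_s − A'_s) f_y / (0.85 f'_c b) = 2087450/(0.85 × 24.1 × 415) = 245.55 mm.
c = a/β₁ = 245.55/0.85 = 288.88 mm; ε'_s = 0.003(c − d')/c = 0.0026 ≥ f_y/E_s = 0.0021, so compression steel does yield.
M_n = (A_s − A'_s) f_y (d − a/2) + A'_s f_y (d − d') = [2087450 × (560 − 122.775) + 473100 × (560 − 41)] × 10⁻⁶ = 912.69 + 245.54 = 1158.23 kN·m.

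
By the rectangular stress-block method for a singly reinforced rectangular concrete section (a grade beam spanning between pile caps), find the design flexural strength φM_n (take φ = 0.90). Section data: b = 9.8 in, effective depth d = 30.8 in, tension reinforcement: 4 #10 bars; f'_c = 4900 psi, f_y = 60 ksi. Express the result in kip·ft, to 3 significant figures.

A_s = 4 × 1.27 = 5.08 in².
T = A_s f_y = 5.08 × 60 = 304.8 kips.
a = T/(0.85 f'_c b) = 304.8/(0.85 × 4.9 × 9.8) = 7.467 in.
M_n = T(d − a/2) = 304.8 × (30.8 − 3.7335) = 8249.9 kip·in = 8249.9/12 = 687.49 kip·ft.
φM_n = 0.90 × 687.49 = 618.74 kip·ft.

φM_n ≈ 619 kip·ft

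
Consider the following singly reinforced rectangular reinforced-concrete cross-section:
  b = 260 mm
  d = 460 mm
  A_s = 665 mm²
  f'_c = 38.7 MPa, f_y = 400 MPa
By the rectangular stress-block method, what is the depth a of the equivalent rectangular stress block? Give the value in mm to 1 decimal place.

T = A_s f_y = 665 × 400 = 266000 N = 266 kN.
Setting C = 0.85 f'_c a b equal to T: a = 266000/(0.85 × 38.7 × 260) = 31.1 mm.

a ≈ 31.1 mm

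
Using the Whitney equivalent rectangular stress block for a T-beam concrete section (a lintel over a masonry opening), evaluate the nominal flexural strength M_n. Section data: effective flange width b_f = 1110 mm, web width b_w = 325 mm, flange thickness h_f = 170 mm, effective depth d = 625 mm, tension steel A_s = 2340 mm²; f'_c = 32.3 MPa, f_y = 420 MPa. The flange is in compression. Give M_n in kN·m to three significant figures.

M_n ≈ 598 kN·m

Tension: T = A_s f_y = 2340 × 420 = 982800 N.
Try a within the flange: a = T/(0.85 f'_c b_f) = 982800/(0.85 × 32.3 × 1110) = 32.25 mm.
Since a = 32.25 ≤ h_f = 170 mm, the stress block lies entirely in the flange; analyse as a rectangular beam of width b_f.
M_n = T(d − a/2) = 982800 × (625 − 16.125) = 598.40 × 10⁶ N·mm.
M_n = 598.40 kN·m.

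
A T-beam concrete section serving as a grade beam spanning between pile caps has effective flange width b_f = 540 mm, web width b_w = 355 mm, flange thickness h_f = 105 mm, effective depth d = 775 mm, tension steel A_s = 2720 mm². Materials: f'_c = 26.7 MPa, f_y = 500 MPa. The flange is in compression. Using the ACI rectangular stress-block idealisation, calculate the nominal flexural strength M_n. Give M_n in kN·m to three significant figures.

M_n ≈ 978 kN·m

Tension: T = A_s f_y = 2720 × 500 = 1360000 N.
Try a within the flange: a = T/(0.85 f'_c b_f) = 1360000/(0.85 × 26.7 × 540) = 110.97 mm.
a = 110.97 > h_f = 105 mm: the block extends into the web. Split into flange-overhang and web parts.
C_f = 0.85 f'_c (b_f − b_w) h_f = 0.85 × 26.7 × (540 − 355) × 105 = 440850 N.
Remaining web compression depth: a_w = (T − C_f)/(0.85 f'_c b_w) = (1360000 − 440850)/(0.85 × 26.7 × 355) = 114.08 mm.
M_n = C_f(d − h_f/2) + (T − C_f)(d − a_w/2) = 440850 × (775 − 52.5) + 919150 × (775 − 57.04) = 318.51 + 659.91 = 978.42 × 10⁶ N·mm.
M_n = 978.42 kN·m.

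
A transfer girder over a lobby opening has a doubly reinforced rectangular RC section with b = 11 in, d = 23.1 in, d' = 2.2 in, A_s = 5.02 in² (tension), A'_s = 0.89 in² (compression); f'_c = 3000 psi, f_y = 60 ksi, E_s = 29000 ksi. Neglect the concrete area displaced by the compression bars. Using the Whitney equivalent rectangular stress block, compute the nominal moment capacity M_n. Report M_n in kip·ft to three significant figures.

Assume both steels yield.
a = (A_s − A'_s) f_y/(0.85 f'_c b) = (5.02 − 0.89) × 60/(0.85 × 3 × 11) = 8.834 in.
c = a/β₁ = 8.834/0.85 = 10.393 in; ε'_s = 0.003(c − d')/c = 0.0024 ≥ ε_y = 0.0021, so the compression steel yields.
M_n = (A_s − A'_s) f_y (d − a/2) + A'_s f_y (d − d') = 247.8 × (23.1 − 4.417) + 53.4 × (23.1 − 2.2) = 4629.6 + 1116.1 = 5745.7 kip·in = 5745.7/12 = 478.81 kip·ft.

M_n ≈ 479 kip·ft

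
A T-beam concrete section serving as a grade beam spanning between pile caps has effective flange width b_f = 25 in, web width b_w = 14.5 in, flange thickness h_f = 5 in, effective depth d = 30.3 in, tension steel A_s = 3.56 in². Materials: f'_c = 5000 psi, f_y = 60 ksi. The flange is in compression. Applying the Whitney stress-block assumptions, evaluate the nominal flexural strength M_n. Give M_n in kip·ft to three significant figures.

M_n ≈ 521 kip·ft

Tension: T = A_s f_y = 3.56 × 60 = 213.6 kips.
Try a within the flange: a = T/(0.85 f'_c b_f) = 213.6/(0.85 × 5 × 25) = 2.010 in.
Since a = 2.010 ≤ h_f = 5 in, the stress block lies entirely in the flange; analyse as a rectangular beam of width b_f.
M_n = T(d − a/2) = 213.6 × (30.3 − 1.005) = 6257.4 kip·in.
M_n = 6257.4/12 = 521.45 kip·ft.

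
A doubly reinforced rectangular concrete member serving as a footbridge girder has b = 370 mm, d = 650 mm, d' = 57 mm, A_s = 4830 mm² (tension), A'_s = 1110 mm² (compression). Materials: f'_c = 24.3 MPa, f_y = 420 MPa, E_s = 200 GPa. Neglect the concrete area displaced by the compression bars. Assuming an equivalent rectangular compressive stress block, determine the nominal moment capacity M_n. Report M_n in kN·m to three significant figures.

Assume both tension and compression steel yield.
Net tension couple steel: A_s − A'_s = 3720 mm².
a = (A_s − A'_s) f_y / (0.85 f'_c b) = 1562400/(0.85 × 24.3 × 370) = 204.44 mm.
c = a/β₁ = 204.44/0.85 = 240.52 mm; ε'_s = 0.003(c − d')/c = 0.0023 ≥ f_y/E_s = 0.0021, so compression steel does yield.
M_n = (A_s − A'_s) f_y (d − a/2) + A'_s f_y (d − d') = [1562400 × (650 − 102.22) + 466200 × (650 − 57)] × 10⁻⁶ = 855.85 + 276.46 = 1132.31 kN·m.

M_n ≈ 1130 kN·m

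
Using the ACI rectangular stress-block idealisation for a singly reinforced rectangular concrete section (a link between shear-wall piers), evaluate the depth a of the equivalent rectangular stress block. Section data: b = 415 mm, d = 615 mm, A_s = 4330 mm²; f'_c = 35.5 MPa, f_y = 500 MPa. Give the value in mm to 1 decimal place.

T = A_s f_y = 4330 × 500 = 2165000 N = 2165 kN.
Setting C = 0.85 f'_c a b equal to T: a = 2165000/(0.85 × 35.5 × 415) = 172.9 mm.

a ≈ 172.9 mm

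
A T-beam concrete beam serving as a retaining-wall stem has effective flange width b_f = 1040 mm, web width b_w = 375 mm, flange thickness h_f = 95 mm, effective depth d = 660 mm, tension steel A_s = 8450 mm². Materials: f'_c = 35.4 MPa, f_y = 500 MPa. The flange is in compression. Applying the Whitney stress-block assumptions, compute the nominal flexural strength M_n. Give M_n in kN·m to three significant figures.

M_n ≈ 2460 kN·m

Tension: T = A_s f_y = 8450 × 500 = 4225000 N.
Try a within the flange: a = T/(0.85 f'_c b_f) = 4225000/(0.85 × 35.4 × 1040) = 135.01 mm.
a = 135.01 > h_f = 95 mm: the block extends into the web. Split into flange-overhang and web parts.
C_f = 0.85 f'_c (b_f − b_w) h_f = 0.85 × 35.4 × (1040 − 375) × 95 = 1900936 N.
Remaining web compression depth: a_w = (T − C_f)/(0.85 f'_c b_w) = (4225000 − 1900936)/(0.85 × 35.4 × 375) = 205.97 mm.
M_n = C_f(d − h_f/2) + (T − C_f)(d − a_w/2) = 1900936 × (660 − 47.5) + 2324064 × (660 − 102.985) = 1164.32 + 1294.54 = 2458.86 × 10⁶ N·mm.
M_n = 2458.86 kN·m.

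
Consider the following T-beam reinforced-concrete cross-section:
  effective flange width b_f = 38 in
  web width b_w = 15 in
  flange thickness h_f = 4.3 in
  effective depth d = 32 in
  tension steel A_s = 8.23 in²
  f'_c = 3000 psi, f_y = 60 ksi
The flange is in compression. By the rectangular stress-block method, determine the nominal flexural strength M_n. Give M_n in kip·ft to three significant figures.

Tension: T = A_s f_y = 8.23 × 60 = 493.8 kips.
Try a within the flange: a = T/(0.85 f'_c b_f) = 493.8/(0.85 × 3 × 38) = 5.096 in.
a = 5.096 > h_f = 4.3 in: the block extends into the web. Split into flange-overhang and web parts.
C_f = 0.85 f'_c (b_f − b_w) h_f = 0.85 × 3 × (38 − 15) × 4.3 = 252.2 kips.
Remaining web compression depth: a_w = (T − C_f)/(0.85 f'_c b_w) = (493.8 − 252.2)/(0.85 × 3 × 15) = 6.316 in.
M_n = C_f(d − h_f/2) + (T − C_f)(d − a_w/2) = 252.2 × (32 − 2.15) + 241.6 × (32 − 3.158) = 7528.2 + 6968.2 = 14496.4 kip·in.
M_n = 14496.4/12 = 1208.03 kip·ft.

M_n ≈ 1210 kip·ft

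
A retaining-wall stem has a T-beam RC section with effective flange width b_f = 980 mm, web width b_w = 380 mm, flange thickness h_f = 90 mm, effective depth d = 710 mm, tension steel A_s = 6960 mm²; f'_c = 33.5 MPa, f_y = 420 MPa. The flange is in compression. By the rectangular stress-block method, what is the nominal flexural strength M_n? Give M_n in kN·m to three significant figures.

Tension: T = A_s f_y = 6960 × 420 = 2923200 N.
Try a within the flange: a = T/(0.85 f'_c b_f) = 2923200/(0.85 × 33.5 × 980) = 104.75 mm.
a = 104.75 > h_f = 90 mm: the block extends into the web. Split into flange-overhang and web parts.
C_f = 0.85 f'_c (b_f − b_w) h_f = 0.85 × 33.5 × (980 − 380) × 90 = 1537650 N.
Remaining web compression depth: a_w = (T − C_f)/(0.85 f'_c b_w) = (2923200 − 1537650)/(0.85 × 33.5 × 380) = 128.05 mm.
M_n = C_f(d − h_f/2) + (T − C_f)(d − a_w/2) = 1537650 × (710 − 45) + 1385550 × (710 − 64.025) = 1022.54 + 895.03 = 1917.57 × 10⁶ N·mm.
M_n = 1917.57 kN·m.

M_n ≈ 1920 kN·m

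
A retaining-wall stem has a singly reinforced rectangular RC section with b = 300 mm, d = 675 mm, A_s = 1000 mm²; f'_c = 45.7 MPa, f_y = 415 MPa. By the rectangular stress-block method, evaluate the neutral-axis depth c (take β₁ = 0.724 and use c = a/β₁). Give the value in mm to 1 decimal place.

c ≈ 49.2 mm

T = A_s f_y = 1000 × 415 = 415000 N = 415 kN.
Setting C = 0.85 f'_c a b equal to T: a = 415000/(0.85 × 45.7 × 300) = 35.612 mm.
With β₁ = 0.724, c = a/β₁ = 35.612/0.724 = 49.2 mm.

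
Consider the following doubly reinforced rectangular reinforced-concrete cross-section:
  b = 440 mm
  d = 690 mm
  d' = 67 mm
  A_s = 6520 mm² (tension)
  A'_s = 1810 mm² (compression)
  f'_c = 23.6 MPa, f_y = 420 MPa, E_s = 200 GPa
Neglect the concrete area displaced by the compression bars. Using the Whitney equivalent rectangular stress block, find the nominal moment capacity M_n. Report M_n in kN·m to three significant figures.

M_n ≈ 1620 kN·m

Assume both tension and compression steel yield.
Net tension couple steel: A_s − A'_s = 4710 mm².
a = (A_s − A'_s) f_y / (0.85 f'_c b) = 1978200/(0.85 × 23.6 × 440) = 224.12 mm.
c = a/β₁ = 224.12/0.85 = 263.67 mm; ε'_s = 0.003(c − d')/c = 0.0022 ≥ f_y/E_s = 0.0021, so compression steel does yield.
M_n = (A_s − A'_s) f_y (d − a/2) + A'_s f_y (d − d') = [1978200 × (690 − 112.06) + 760200 × (690 − 67)] × 10⁻⁶ = 1143.28 + 473.60 = 1616.88 kN·m.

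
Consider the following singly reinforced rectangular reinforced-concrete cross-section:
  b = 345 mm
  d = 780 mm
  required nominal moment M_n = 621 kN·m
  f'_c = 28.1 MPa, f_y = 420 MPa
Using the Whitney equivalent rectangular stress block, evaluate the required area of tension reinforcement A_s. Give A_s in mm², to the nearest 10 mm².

With M_n = 0.85 f'_c a b (d − a/2), solve the quadratic for a:
a = d − √(d² − 2M_n/(0.85 f'_c b)) = 780 − √(780² − 2 × 621×10⁶/(0.85 × 28.1 × 345)) = 103.48 mm.
A_s = 0.85 f'_c a b / f_y = 0.85 × 28.1 × 103.48 × 345 / 420 = 2030.3 mm².

A_s ≈ 2030 mm²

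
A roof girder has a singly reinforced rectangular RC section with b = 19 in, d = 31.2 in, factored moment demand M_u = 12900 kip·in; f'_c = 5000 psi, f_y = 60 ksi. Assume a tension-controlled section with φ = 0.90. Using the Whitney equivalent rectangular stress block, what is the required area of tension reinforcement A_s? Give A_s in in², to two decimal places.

A_s ≈ 8.52 in²

M_n = M_u/φ = 12900/0.90 = 14333.3 kip·in.
From M_n = 0.85 f'_c a b (d − a/2):
a = d − √(d² − 2M_n/(0.85 f'_c b)) = 31.2 − √(31.2² − 2 × 14333.3/(0.85 × 5 × 19)) = 6.332 in.
A_s = 0.85 f'_c a b / f_y = 0.85 × 5 × 6.332 × 19 / 60 = 8.522 in².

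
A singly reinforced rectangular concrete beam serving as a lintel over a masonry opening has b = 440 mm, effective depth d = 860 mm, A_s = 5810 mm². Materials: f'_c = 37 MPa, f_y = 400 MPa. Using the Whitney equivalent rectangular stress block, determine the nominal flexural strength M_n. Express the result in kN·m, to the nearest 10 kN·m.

T = A_s f_y = 5810 × 400 = 2324000 N = 2324 kN.
From C = T: a = T/(0.85 f'_c b) = 2324000/(0.85 × 37 × 440) = 167.94 mm.
M_n = T(d − a/2) = 2324 kN × (860 − 83.97) mm = 1803.49 kN·m.

M_n ≈ 1800 kN·m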